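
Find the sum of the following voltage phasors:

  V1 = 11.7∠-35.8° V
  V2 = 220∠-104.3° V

Step 1 — Convert each phasor to rectangular form:
  V1 = 11.7·(cos(-35.8°) + j·sin(-35.8°)) = 9.489 - j6.844 V
  V2 = 220·(cos(-104.3°) + j·sin(-104.3°)) = -54.34 - j213.2 V
Step 2 — Sum components: V_total = -44.85 - j220 V.
Step 3 — Convert to polar: |V_total| = 224.6 V, ∠V_total = -101.5°.

V_total = 224.6∠-101.5° V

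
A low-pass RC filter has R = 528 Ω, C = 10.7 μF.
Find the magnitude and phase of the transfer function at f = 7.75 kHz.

Step 1 — Angular frequency: ω = 2π·7750 = 4.869e+04 rad/s.
Step 2 — Transfer function: H(jω) = 1/(1 + jωRC).
Step 3 — Denominator: 1 + jωRC = 1 + j·4.869e+04·528·1.07e-05 = 1 + j275.1.
Step 4 — H = 1.321e-05 - j0.003635.
Step 5 — Magnitude: |H| = 0.003635 (-48.8 dB); phase: φ = -89.8°.

|H| = 0.003635 (-48.8 dB), φ = -89.8°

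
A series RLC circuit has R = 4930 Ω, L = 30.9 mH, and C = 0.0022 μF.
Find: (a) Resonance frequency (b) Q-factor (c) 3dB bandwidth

Step 1 — Resonance: ω₀ = 1/√(LC) = 1/√(0.0309·2.2e-09) = 1.213e+05 rad/s.
Step 2 — f₀ = ω₀/(2π) = 1.93e+04 Hz.
Step 3 — Series Q: Q = ω₀L/R = 1.213e+05·0.0309/4930 = 0.7602.
Step 4 — Bandwidth: Δω = ω₀/Q = 1.595e+05 rad/s; BW = Δω/(2π) = 2.539e+04 Hz.

(a) f₀ = 1.93e+04 Hz  (b) Q = 0.7602  (c) BW = 2.539e+04 Hz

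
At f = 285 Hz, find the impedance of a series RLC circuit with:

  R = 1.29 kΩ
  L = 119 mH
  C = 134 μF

Step 1 — Angular frequency: ω = 2π·f = 2π·285 = 1791 rad/s.
Step 2 — Component impedances:
  R: Z = R = 1290 Ω
  L: Z = jωL = j·1791·0.119 = 0 + j213.1 Ω
  C: Z = 1/(jωC) = -j/(ω·C) = 0 - j4.167 Ω
Step 3 — Series combination: Z_total = R + L + C = 1290 + j208.9 Ω = 1307∠9.2° Ω.

Z = 1290 + j208.9 Ω = 1307∠9.2° Ω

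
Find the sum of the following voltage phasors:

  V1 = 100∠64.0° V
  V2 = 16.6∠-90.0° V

Step 1 — Convert each phasor to rectangular form:
  V1 = 100·(cos(64.0°) + j·sin(64.0°)) = 43.84 + j89.88 V
  V2 = 16.6·(cos(-90.0°) + j·sin(-90.0°)) = 0 - j16.6 V
Step 2 — Sum components: V_total = 43.84 + j73.28 V.
Step 3 — Convert to polar: |V_total| = 85.39 V, ∠V_total = 59.1°.

V_total = 85.39∠59.1° V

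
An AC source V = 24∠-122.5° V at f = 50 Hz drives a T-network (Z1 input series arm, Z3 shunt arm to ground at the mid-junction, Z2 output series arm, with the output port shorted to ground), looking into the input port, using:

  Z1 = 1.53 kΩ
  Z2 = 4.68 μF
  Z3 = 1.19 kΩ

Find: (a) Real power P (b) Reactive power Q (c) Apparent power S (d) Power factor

Step 1 — Angular frequency: ω = 2π·f = 2π·50 = 314.2 rad/s.
Step 2 — Component impedances:
  Z1: Z = R = 1530 Ω
  Z2: Z = 1/(jωC) = -j/(ω·C) = 0 - j680.1 Ω
  Z3: Z = R = 1190 Ω
Step 3 — With the output port shorted to ground, the output series arm Z2 runs from the junction to ground; the shunt arm Z3 also runs from the junction to ground. They appear in parallel: Z3 || Z2 = 293 - j512.7 Ω.
Step 4 — Series with input arm Z1: Z_in = Z1 + (Z3 || Z2) = 1823 - j512.7 Ω = 1894∠-15.7° Ω.
Step 5 — Source phasor: V = 24∠-122.5° V = -12.9 - j20.24 V.
Step 6 — Current: I = V / Z = -0.003661 - j0.01213 A = 0.01267∠-106.8° A.
Step 7 — Complex power: S = V·I* = 0.2928 - j0.08234 VA.
Step 8 — Real power: P = Re(S) = 0.2928 W.
Step 9 — Reactive power: Q = Im(S) = -0.08234 VAR.
Step 10 — Apparent power: |S| = 0.3042 VA.
Step 11 — Power factor: PF = P/|S| = 0.9627 (leading).

(a) P = 0.2928 W  (b) Q = -0.08234 VAR  (c) S = 0.3042 VA  (d) PF = 0.9627 (leading)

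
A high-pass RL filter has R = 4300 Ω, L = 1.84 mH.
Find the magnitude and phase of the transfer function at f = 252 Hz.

Step 1 — Angular frequency: ω = 2π·252 = 1583 rad/s.
Step 2 — Transfer function: H(jω) = jωL/(R + jωL).
Step 3 — Numerator jωL = j·2.913; denominator R + jωL = 4300 + j2.913.
Step 4 — H = 4.59e-07 + j0.0006775.
Step 5 — Magnitude: |H| = 0.0006775 (-63.4 dB); phase: φ = 90.0°.

|H| = 0.0006775 (-63.4 dB), φ = 90.0°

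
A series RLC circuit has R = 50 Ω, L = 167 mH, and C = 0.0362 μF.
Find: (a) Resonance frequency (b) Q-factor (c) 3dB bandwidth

Step 1 — Resonance: ω₀ = 1/√(LC) = 1/√(0.167·3.62e-08) = 1.286e+04 rad/s.
Step 2 — f₀ = ω₀/(2π) = 2047 Hz.
Step 3 — Series Q: Q = ω₀L/R = 1.286e+04·0.167/50 = 42.96.
Step 4 — Bandwidth: Δω = ω₀/Q = 299.4 rad/s; BW = Δω/(2π) = 47.65 Hz.

(a) f₀ = 2047 Hz  (b) Q = 42.96  (c) BW = 47.65 Hz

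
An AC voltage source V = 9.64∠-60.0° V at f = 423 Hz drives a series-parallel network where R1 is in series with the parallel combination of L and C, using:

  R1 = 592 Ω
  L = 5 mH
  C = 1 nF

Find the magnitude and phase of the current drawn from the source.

Step 1 — Angular frequency: ω = 2π·f = 2π·423 = 2658 rad/s.
Step 2 — Component impedances:
  R1: Z = R = 592 Ω
  L: Z = jωL = j·2658·0.005 = 0 + j13.29 Ω
  C: Z = 1/(jωC) = -j/(ω·C) = 0 - j3.763e+05 Ω
Step 3 — Parallel branch: L || C = 1/(1/L + 1/C) = 0 + j13.29 Ω.
Step 4 — Series with R1: Z_total = R1 + (L || C) = 592 + j13.29 Ω = 592.1∠1.3° Ω.
Step 5 — Source phasor: V = 9.64∠-60.0° V = 4.82 - j8.348 V.
Step 6 — Ohm's law: I = V / Z_total = (4.82 - j8.348) / (592 + j13.29) = 0.007821 - j0.01428 A.
Step 7 — Convert to polar: |I| = 0.01628 A, ∠I = -61.3°.

I = 0.01628∠-61.3° A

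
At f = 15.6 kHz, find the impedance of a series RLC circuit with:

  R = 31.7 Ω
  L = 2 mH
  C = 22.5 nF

Step 1 — Angular frequency: ω = 2π·f = 2π·1.56e+04 = 9.802e+04 rad/s.
Step 2 — Component impedances:
  R: Z = R = 31.7 Ω
  L: Z = jωL = j·9.802e+04·0.002 = 0 + j196 Ω
  C: Z = 1/(jωC) = -j/(ω·C) = 0 - j453.4 Ω
Step 3 — Series combination: Z_total = R + L + C = 31.7 - j257.4 Ω = 259.3∠-83.0° Ω.

Z = 31.7 - j257.4 Ω = 259.3∠-83.0° Ω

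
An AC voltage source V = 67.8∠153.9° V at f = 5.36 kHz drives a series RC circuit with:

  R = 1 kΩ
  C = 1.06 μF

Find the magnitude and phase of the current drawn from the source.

Step 1 — Angular frequency: ω = 2π·f = 2π·5360 = 3.368e+04 rad/s.
Step 2 — Component impedances:
  R: Z = R = 1000 Ω
  C: Z = 1/(jωC) = -j/(ω·C) = 0 - j28.01 Ω
Step 3 — Series combination: Z_total = R + C = 1000 - j28.01 Ω = 1000∠-1.6° Ω.
Step 4 — Source phasor: V = 67.8∠153.9° V = -60.89 + j29.83 V.
Step 5 — Ohm's law: I = V / Z_total = (-60.89 + j29.83) / (1000 - j28.01) = -0.06167 + j0.0281 A.
Step 6 — Convert to polar: |I| = 0.06777 A, ∠I = 155.5°.

I = 0.06777∠155.5° A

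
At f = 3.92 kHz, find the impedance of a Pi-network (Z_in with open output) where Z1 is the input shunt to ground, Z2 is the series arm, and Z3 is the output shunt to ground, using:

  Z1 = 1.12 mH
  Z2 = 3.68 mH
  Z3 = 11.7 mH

Step 1 — Angular frequency: ω = 2π·f = 2π·3920 = 2.463e+04 rad/s.
Step 2 — Component impedances:
  Z1: Z = jωL = j·2.463e+04·0.00112 = 0 + j27.59 Ω
  Z2: Z = jωL = j·2.463e+04·0.00368 = 0 + j90.64 Ω
  Z3: Z = jωL = j·2.463e+04·0.0117 = 0 + j288.2 Ω
Step 3 — With open output, the series arm Z2 and the output shunt Z3 appear in series to ground: Z2 + Z3 = 0 + j378.8 Ω.
Step 4 — Parallel with input shunt Z1: Z_in = Z1 || (Z2 + Z3) = 0 + j25.71 Ω = 25.71∠90.0° Ω.

Z = 0 + j25.71 Ω = 25.71∠90.0° Ω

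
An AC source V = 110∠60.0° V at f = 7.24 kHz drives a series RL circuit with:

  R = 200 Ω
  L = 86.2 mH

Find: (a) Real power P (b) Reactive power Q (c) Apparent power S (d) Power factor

Step 1 — Angular frequency: ω = 2π·f = 2π·7240 = 4.549e+04 rad/s.
Step 2 — Component impedances:
  R: Z = R = 200 Ω
  L: Z = jωL = j·4.549e+04·0.0862 = 0 + j3921 Ω
Step 3 — Series combination: Z_total = R + L = 200 + j3921 Ω = 3926∠87.1° Ω.
Step 4 — Source phasor: V = 110∠60.0° V = 55 + j95.26 V.
Step 5 — Current: I = V / Z = 0.02494 - j0.01275 A = 0.02802∠-27.1° A.
Step 6 — Complex power: S = V·I* = 0.157 + j3.078 VA.
Step 7 — Real power: P = Re(S) = 0.157 W.
Step 8 — Reactive power: Q = Im(S) = 3.078 VAR.
Step 9 — Apparent power: |S| = 3.082 VA.
Step 10 — Power factor: PF = P/|S| = 0.05094 (lagging).

(a) P = 0.157 W  (b) Q = 3.078 VAR  (c) S = 3.082 VA  (d) PF = 0.05094 (lagging)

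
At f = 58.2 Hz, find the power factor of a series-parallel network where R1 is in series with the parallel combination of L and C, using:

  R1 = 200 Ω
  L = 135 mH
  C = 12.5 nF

Step 1 — Angular frequency: ω = 2π·f = 2π·58.2 = 365.7 rad/s.
Step 2 — Component impedances:
  R1: Z = R = 200 Ω
  L: Z = jωL = j·365.7·0.135 = 0 + j49.37 Ω
  C: Z = 1/(jωC) = -j/(ω·C) = 0 - j2.188e+05 Ω
Step 3 — Parallel branch: L || C = 1/(1/L + 1/C) = 0 + j49.38 Ω.
Step 4 — Series with R1: Z_total = R1 + (L || C) = 200 + j49.38 Ω = 206∠13.9° Ω.
Step 5 — Power factor: PF = cos(φ) = Re(Z)/|Z| = 200/206.01 = 0.9708.
Step 6 — Type: Im(Z) = 49.38 ⇒ lagging (phase φ = 13.9°).

PF = 0.9708 (lagging, φ = 13.9°)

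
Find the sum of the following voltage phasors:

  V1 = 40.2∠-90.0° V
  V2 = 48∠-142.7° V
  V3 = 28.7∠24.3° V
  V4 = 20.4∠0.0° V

Step 1 — Convert each phasor to rectangular form:
  V1 = 40.2·(cos(-90.0°) + j·sin(-90.0°)) = 0 - j40.2 V
  V2 = 48·(cos(-142.7°) + j·sin(-142.7°)) = -38.18 - j29.09 V
  V3 = 28.7·(cos(24.3°) + j·sin(24.3°)) = 26.16 + j11.81 V
  V4 = 20.4·(cos(0.0°) + j·sin(0.0°)) = 20.4 V
Step 2 — Sum components: V_total = 8.375 - j57.48 V.
Step 3 — Convert to polar: |V_total| = 58.08 V, ∠V_total = -81.7°.

V_total = 58.08∠-81.7° V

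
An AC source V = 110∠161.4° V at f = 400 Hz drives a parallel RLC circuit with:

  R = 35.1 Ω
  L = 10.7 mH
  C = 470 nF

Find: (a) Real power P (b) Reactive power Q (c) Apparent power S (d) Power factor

Step 1 — Angular frequency: ω = 2π·f = 2π·400 = 2513 rad/s.
Step 2 — Component impedances:
  R: Z = R = 35.1 Ω
  L: Z = jωL = j·2513·0.0107 = 0 + j26.89 Ω
  C: Z = 1/(jωC) = -j/(ω·C) = 0 - j846.6 Ω
Step 3 — Parallel combination: 1/Z_total = 1/R + 1/L + 1/C; Z_total = 13.52 + j17.08 Ω = 21.78∠51.6° Ω.
Step 4 — Source phasor: V = 110∠161.4° V = -104.3 + j35.09 V.
Step 5 — Current: I = V / Z = -1.707 + j4.753 A = 5.05∠109.8° A.
Step 6 — Complex power: S = V·I* = 344.7 + j435.7 VA.
Step 7 — Real power: P = Re(S) = 344.7 W.
Step 8 — Reactive power: Q = Im(S) = 435.7 VAR.
Step 9 — Apparent power: |S| = 555.5 VA.
Step 10 — Power factor: PF = P/|S| = 0.6205 (lagging).

(a) P = 344.7 W  (b) Q = 435.7 VAR  (c) S = 555.5 VA  (d) PF = 0.6205 (lagging)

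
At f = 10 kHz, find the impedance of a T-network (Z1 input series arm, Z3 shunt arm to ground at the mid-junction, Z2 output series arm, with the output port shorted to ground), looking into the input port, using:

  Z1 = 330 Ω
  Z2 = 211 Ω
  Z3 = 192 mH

Step 1 — Angular frequency: ω = 2π·f = 2π·1e+04 = 6.283e+04 rad/s.
Step 2 — Component impedances:
  Z1: Z = R = 330 Ω
  Z2: Z = R = 211 Ω
  Z3: Z = jωL = j·6.283e+04·0.192 = 0 + j1.206e+04 Ω
Step 3 — With the output port shorted to ground, the output series arm Z2 runs from the junction to ground; the shunt arm Z3 also runs from the junction to ground. They appear in parallel: Z3 || Z2 = 210.9 + j3.689 Ω.
Step 4 — Series with input arm Z1: Z_in = Z1 + (Z3 || Z2) = 540.9 + j3.689 Ω = 540.9∠0.4° Ω.

Z = 540.9 + j3.689 Ω = 540.9∠0.4° Ω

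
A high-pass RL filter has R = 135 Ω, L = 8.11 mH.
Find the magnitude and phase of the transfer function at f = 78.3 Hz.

Step 1 — Angular frequency: ω = 2π·78.3 = 492 rad/s.
Step 2 — Transfer function: H(jω) = jωL/(R + jωL).
Step 3 — Numerator jωL = j·3.99; denominator R + jωL = 135 + j3.99.
Step 4 — H = 0.0008727 + j0.02953.
Step 5 — Magnitude: |H| = 0.02954 (-30.6 dB); phase: φ = 88.3°.

|H| = 0.02954 (-30.6 dB), φ = 88.3°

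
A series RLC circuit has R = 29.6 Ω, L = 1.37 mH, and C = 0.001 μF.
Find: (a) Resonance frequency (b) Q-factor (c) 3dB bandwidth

Step 1 — Resonance condition Im(Z)=0 gives ω₀ = 1/√(LC).
Step 2 — ω₀ = 1/√(0.00137·1e-09) = 8.544e+05 rad/s.
Step 3 — f₀ = ω₀/(2π) = 1.36e+05 Hz.
Step 4 — Series Q: Q = ω₀L/R = 8.544e+05·0.00137/29.6 = 39.54.
Step 5 — 3dB bandwidth: Δω = ω₀/Q = 2.161e+04 rad/s; BW = Δω/(2π) = 3439 Hz.

(a) f₀ = 1.36e+05 Hz  (b) Q = 39.54  (c) BW = 3439 Hz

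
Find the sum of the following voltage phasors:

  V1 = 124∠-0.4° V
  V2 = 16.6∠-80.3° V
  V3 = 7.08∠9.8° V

Step 1 — Convert each phasor to rectangular form:
  V1 = 124·(cos(-0.4°) + j·sin(-0.4°)) = 124 - j0.8657 V
  V2 = 16.6·(cos(-80.3°) + j·sin(-80.3°)) = 2.797 - j16.36 V
  V3 = 7.08·(cos(9.8°) + j·sin(9.8°)) = 6.977 + j1.205 V
Step 2 — Sum components: V_total = 133.8 - j16.02 V.
Step 3 — Convert to polar: |V_total| = 134.7 V, ∠V_total = -6.8°.

V_total = 134.7∠-6.8° V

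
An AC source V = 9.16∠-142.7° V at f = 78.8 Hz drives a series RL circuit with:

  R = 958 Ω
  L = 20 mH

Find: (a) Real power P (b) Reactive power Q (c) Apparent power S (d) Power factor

Step 1 — Angular frequency: ω = 2π·f = 2π·78.8 = 495.1 rad/s.
Step 2 — Component impedances:
  R: Z = R = 958 Ω
  L: Z = jωL = j·495.1·0.02 = 0 + j9.902 Ω
Step 3 — Series combination: Z_total = R + L = 958 + j9.902 Ω = 958.1∠0.6° Ω.
Step 4 — Source phasor: V = 9.16∠-142.7° V = -7.287 - j5.551 V.
Step 5 — Current: I = V / Z = -0.007665 - j0.005715 A = 0.009561∠-143.3° A.
Step 6 — Complex power: S = V·I* = 0.08757 + j0.0009052 VA.
Step 7 — Real power: P = Re(S) = 0.08757 W.
Step 8 — Reactive power: Q = Im(S) = 0.0009052 VAR.
Step 9 — Apparent power: |S| = 0.08758 VA.
Step 10 — Power factor: PF = P/|S| = 0.9999 (lagging).

(a) P = 0.08757 W  (b) Q = 0.0009052 VAR  (c) S = 0.08758 VA  (d) PF = 0.9999 (lagging)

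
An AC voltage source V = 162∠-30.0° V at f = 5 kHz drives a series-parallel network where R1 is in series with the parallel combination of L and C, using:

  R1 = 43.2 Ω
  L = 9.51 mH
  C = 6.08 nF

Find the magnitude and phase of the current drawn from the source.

Step 1 — Angular frequency: ω = 2π·f = 2π·5000 = 3.142e+04 rad/s.
Step 2 — Component impedances:
  R1: Z = R = 43.2 Ω
  L: Z = jωL = j·3.142e+04·0.00951 = 0 + j298.8 Ω
  C: Z = 1/(jωC) = -j/(ω·C) = 0 - j5235 Ω
Step 3 — Parallel branch: L || C = 1/(1/L + 1/C) = 0 + j316.8 Ω.
Step 4 — Series with R1: Z_total = R1 + (L || C) = 43.2 + j316.8 Ω = 319.8∠82.2° Ω.
Step 5 — Source phasor: V = 162∠-30.0° V = 140.3 - j81 V.
Step 6 — Ohm's law: I = V / Z_total = (140.3 - j81) / (43.2 + j316.8) = -0.1917 - j0.4689 A.
Step 7 — Convert to polar: |I| = 0.5066 A, ∠I = -112.2°.

I = 0.5066∠-112.2° A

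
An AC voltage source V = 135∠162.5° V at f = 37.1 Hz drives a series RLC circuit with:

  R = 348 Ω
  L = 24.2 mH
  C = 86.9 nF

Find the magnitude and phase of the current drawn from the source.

Step 1 — Angular frequency: ω = 2π·f = 2π·37.1 = 233.1 rad/s.
Step 2 — Component impedances:
  R: Z = R = 348 Ω
  L: Z = jωL = j·233.1·0.0242 = 0 + j5.641 Ω
  C: Z = 1/(jωC) = -j/(ω·C) = 0 - j4.937e+04 Ω
Step 3 — Series combination: Z_total = R + L + C = 348 - j4.936e+04 Ω = 4.936e+04∠-89.6° Ω.
Step 4 — Source phasor: V = 135∠162.5° V = -128.8 + j40.6 V.
Step 5 — Ohm's law: I = V / Z_total = (-128.8 + j40.6) / (348 - j4.936e+04) = -0.0008408 - j0.002602 A.
Step 6 — Convert to polar: |I| = 0.002735 A, ∠I = -107.9°.

I = 0.002735∠-107.9° A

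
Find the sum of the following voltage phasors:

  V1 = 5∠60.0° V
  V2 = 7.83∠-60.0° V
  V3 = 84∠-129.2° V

Step 1 — Convert each phasor to rectangular form:
  V1 = 5·(cos(60.0°) + j·sin(60.0°)) = 2.5 + j4.33 V
  V2 = 7.83·(cos(-60.0°) + j·sin(-60.0°)) = 3.915 - j6.781 V
  V3 = 84·(cos(-129.2°) + j·sin(-129.2°)) = -53.09 - j65.1 V
Step 2 — Sum components: V_total = -46.68 - j67.55 V.
Step 3 — Convert to polar: |V_total| = 82.1 V, ∠V_total = -124.6°.

V_total = 82.1∠-124.6° V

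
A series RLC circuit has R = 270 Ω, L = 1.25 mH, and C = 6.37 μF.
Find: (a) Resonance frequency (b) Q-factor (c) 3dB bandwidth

Step 1 — Resonance: ω₀ = 1/√(LC) = 1/√(0.00125·6.37e-06) = 1.121e+04 rad/s.
Step 2 — f₀ = ω₀/(2π) = 1784 Hz.
Step 3 — Series Q: Q = ω₀L/R = 1.121e+04·0.00125/270 = 0.05188.
Step 4 — Bandwidth: Δω = ω₀/Q = 2.16e+05 rad/s; BW = Δω/(2π) = 3.438e+04 Hz.

(a) f₀ = 1784 Hz  (b) Q = 0.05188  (c) BW = 3.438e+04 Hz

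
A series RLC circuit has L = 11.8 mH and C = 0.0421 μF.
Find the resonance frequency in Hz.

Step 1 — Resonance condition Im(Z)=0 gives ω₀ = 1/√(LC).
Step 2 — ω₀ = 1/√(0.0118·4.21e-08) = 4.487e+04 rad/s.
Step 3 — f₀ = ω₀/(2π) = 7141 Hz.

f₀ = 7141 Hz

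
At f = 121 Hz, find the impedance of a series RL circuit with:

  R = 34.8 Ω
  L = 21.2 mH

Step 1 — Angular frequency: ω = 2π·f = 2π·121 = 760.3 rad/s.
Step 2 — Component impedances:
  R: Z = R = 34.8 Ω
  L: Z = jωL = j·760.3·0.0212 = 0 + j16.12 Ω
Step 3 — Series combination: Z_total = R + L = 34.8 + j16.12 Ω = 38.35∠24.9° Ω.

Z = 34.8 + j16.12 Ω = 38.35∠24.9° Ω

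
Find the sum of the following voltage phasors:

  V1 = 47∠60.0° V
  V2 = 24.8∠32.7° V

Step 1 — Convert each phasor to rectangular form:
  V1 = 47·(cos(60.0°) + j·sin(60.0°)) = 23.5 + j40.7 V
  V2 = 24.8·(cos(32.7°) + j·sin(32.7°)) = 20.87 + j13.4 V
Step 2 — Sum components: V_total = 44.37 + j54.1 V.
Step 3 — Convert to polar: |V_total| = 69.97 V, ∠V_total = 50.6°.

V_total = 69.97∠50.6° V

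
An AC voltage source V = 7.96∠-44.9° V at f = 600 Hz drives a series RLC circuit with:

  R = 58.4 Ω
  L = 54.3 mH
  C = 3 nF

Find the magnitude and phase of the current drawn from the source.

Step 1 — Angular frequency: ω = 2π·f = 2π·600 = 3770 rad/s.
Step 2 — Component impedances:
  R: Z = R = 58.4 Ω
  L: Z = jωL = j·3770·0.0543 = 0 + j204.7 Ω
  C: Z = 1/(jωC) = -j/(ω·C) = 0 - j8.842e+04 Ω
Step 3 — Series combination: Z_total = R + L + C = 58.4 - j8.821e+04 Ω = 8.821e+04∠-90.0° Ω.
Step 4 — Source phasor: V = 7.96∠-44.9° V = 5.638 - j5.619 V.
Step 5 — Ohm's law: I = V / Z_total = (5.638 - j5.619) / (58.4 - j8.821e+04) = 6.374e-05 + j6.387e-05 A.
Step 6 — Convert to polar: |I| = 9.023e-05 A, ∠I = 45.1°.

I = 9.023e-05∠45.1° A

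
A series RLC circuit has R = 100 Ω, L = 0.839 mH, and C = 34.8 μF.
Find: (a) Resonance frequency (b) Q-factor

Step 1 — Resonance condition Im(Z)=0 gives ω₀ = 1/√(LC).
Step 2 — ω₀ = 1/√(0.000839·3.48e-05) = 5852 rad/s.
Step 3 — f₀ = ω₀/(2π) = 931.4 Hz.
Step 4 — Series Q: Q = ω₀L/R = 5852·0.000839/100 = 0.0491.

(a) f₀ = 931.4 Hz  (b) Q = 0.0491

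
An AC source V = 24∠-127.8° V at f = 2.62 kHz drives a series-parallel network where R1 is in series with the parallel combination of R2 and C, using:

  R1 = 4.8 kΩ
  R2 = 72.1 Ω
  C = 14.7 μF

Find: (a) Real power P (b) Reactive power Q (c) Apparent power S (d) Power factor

Step 1 — Angular frequency: ω = 2π·f = 2π·2620 = 1.646e+04 rad/s.
Step 2 — Component impedances:
  R1: Z = R = 4800 Ω
  R2: Z = R = 72.1 Ω
  C: Z = 1/(jωC) = -j/(ω·C) = 0 - j4.132 Ω
Step 3 — Parallel branch: R2 || C = 1/(1/R2 + 1/C) = 0.2361 - j4.119 Ω.
Step 4 — Series with R1: Z_total = R1 + (R2 || C) = 4800 - j4.119 Ω = 4800∠-0.0° Ω.
Step 5 — Source phasor: V = 24∠-127.8° V = -14.71 - j18.96 V.
Step 6 — Current: I = V / Z = -0.003061 - j0.003953 A = 0.005∠-127.8° A.
Step 7 — Complex power: S = V·I* = 0.12 - j0.000103 VA.
Step 8 — Real power: P = Re(S) = 0.12 W.
Step 9 — Reactive power: Q = Im(S) = -0.000103 VAR.
Step 10 — Apparent power: |S| = 0.12 VA.
Step 11 — Power factor: PF = P/|S| = 1 (leading).

(a) P = 0.12 W  (b) Q = -0.000103 VAR  (c) S = 0.12 VA  (d) PF = 1 (leading)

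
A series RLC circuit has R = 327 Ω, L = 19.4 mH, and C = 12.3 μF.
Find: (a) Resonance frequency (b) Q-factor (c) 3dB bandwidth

Step 1 — Resonance: ω₀ = 1/√(LC) = 1/√(0.0194·1.23e-05) = 2047 rad/s.
Step 2 — f₀ = ω₀/(2π) = 325.8 Hz.
Step 3 — Series Q: Q = ω₀L/R = 2047·0.0194/327 = 0.1215.
Step 4 — Bandwidth: Δω = ω₀/Q = 1.686e+04 rad/s; BW = Δω/(2π) = 2683 Hz.

(a) f₀ = 325.8 Hz  (b) Q = 0.1215  (c) BW = 2683 Hz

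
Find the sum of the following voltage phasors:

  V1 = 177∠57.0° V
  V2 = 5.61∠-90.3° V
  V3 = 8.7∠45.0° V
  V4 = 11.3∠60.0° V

Step 1 — Convert each phasor to rectangular form:
  V1 = 177·(cos(57.0°) + j·sin(57.0°)) = 96.4 + j148.4 V
  V2 = 5.61·(cos(-90.3°) + j·sin(-90.3°)) = -0.02937 - j5.61 V
  V3 = 8.7·(cos(45.0°) + j·sin(45.0°)) = 6.152 + j6.152 V
  V4 = 11.3·(cos(60.0°) + j·sin(60.0°)) = 5.65 + j9.786 V
Step 2 — Sum components: V_total = 108.2 + j158.8 V.
Step 3 — Convert to polar: |V_total| = 192.1 V, ∠V_total = 55.7°.

V_total = 192.1∠55.7° V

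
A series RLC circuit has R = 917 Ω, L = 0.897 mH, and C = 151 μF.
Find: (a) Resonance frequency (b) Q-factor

Step 1 — Resonance condition Im(Z)=0 gives ω₀ = 1/√(LC).
Step 2 — ω₀ = 1/√(0.000897·0.000151) = 2717 rad/s.
Step 3 — f₀ = ω₀/(2π) = 432.4 Hz.
Step 4 — Series Q: Q = ω₀L/R = 2717·0.000897/917 = 0.002658.

(a) f₀ = 432.4 Hz  (b) Q = 0.002658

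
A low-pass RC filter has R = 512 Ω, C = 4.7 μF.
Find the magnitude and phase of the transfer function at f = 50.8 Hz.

Step 1 — Angular frequency: ω = 2π·50.8 = 319.2 rad/s.
Step 2 — Transfer function: H(jω) = 1/(1 + jωRC).
Step 3 — Denominator: 1 + jωRC = 1 + j·319.2·512·4.7e-06 = 1 + j0.7681.
Step 4 — H = 0.6289 - j0.4831.
Step 5 — Magnitude: |H| = 0.7931 (-2.0 dB); phase: φ = -37.5°.

|H| = 0.7931 (-2.0 dB), φ = -37.5°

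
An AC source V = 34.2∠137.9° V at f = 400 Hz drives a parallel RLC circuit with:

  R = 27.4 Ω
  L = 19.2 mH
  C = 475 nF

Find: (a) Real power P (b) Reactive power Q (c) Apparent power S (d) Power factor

Step 1 — Angular frequency: ω = 2π·f = 2π·400 = 2513 rad/s.
Step 2 — Component impedances:
  R: Z = R = 27.4 Ω
  L: Z = jωL = j·2513·0.0192 = 0 + j48.25 Ω
  C: Z = 1/(jωC) = -j/(ω·C) = 0 - j837.7 Ω
Step 3 — Parallel combination: 1/Z_total = 1/R + 1/L + 1/C; Z_total = 21.3 + j11.4 Ω = 24.16∠28.2° Ω.
Step 4 — Source phasor: V = 34.2∠137.9° V = -25.38 + j22.93 V.
Step 5 — Current: I = V / Z = -0.4783 + j1.332 A = 1.416∠109.7° A.
Step 6 — Complex power: S = V·I* = 42.69 + j22.84 VA.
Step 7 — Real power: P = Re(S) = 42.69 W.
Step 8 — Reactive power: Q = Im(S) = 22.84 VAR.
Step 9 — Apparent power: |S| = 48.41 VA.
Step 10 — Power factor: PF = P/|S| = 0.8817 (lagging).

(a) P = 42.69 W  (b) Q = 22.84 VAR  (c) S = 48.41 VA  (d) PF = 0.8817 (lagging)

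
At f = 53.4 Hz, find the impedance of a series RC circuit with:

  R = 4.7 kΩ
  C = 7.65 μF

Step 1 — Angular frequency: ω = 2π·f = 2π·53.4 = 335.5 rad/s.
Step 2 — Component impedances:
  R: Z = R = 4700 Ω
  C: Z = 1/(jωC) = -j/(ω·C) = 0 - j389.6 Ω
Step 3 — Series combination: Z_total = R + C = 4700 - j389.6 Ω = 4716∠-4.7° Ω.

Z = 4700 - j389.6 Ω = 4716∠-4.7° Ω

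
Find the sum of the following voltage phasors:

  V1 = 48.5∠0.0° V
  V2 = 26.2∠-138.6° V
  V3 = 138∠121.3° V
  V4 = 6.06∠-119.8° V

Step 1 — Convert each phasor to rectangular form:
  V1 = 48.5·(cos(0.0°) + j·sin(0.0°)) = 48.5 V
  V2 = 26.2·(cos(-138.6°) + j·sin(-138.6°)) = -19.65 - j17.33 V
  V3 = 138·(cos(121.3°) + j·sin(121.3°)) = -71.69 + j117.9 V
  V4 = 6.06·(cos(-119.8°) + j·sin(-119.8°)) = -3.012 - j5.259 V
Step 2 — Sum components: V_total = -45.86 + j95.33 V.
Step 3 — Convert to polar: |V_total| = 105.8 V, ∠V_total = 115.7°.

V_total = 105.8∠115.7° V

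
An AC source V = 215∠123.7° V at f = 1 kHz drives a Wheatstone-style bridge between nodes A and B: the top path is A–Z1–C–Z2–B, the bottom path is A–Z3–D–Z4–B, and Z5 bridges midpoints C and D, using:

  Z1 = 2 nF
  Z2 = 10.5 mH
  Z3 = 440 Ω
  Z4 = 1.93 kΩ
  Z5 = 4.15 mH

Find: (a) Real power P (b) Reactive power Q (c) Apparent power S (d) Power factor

Step 1 — Angular frequency: ω = 2π·f = 2π·1000 = 6283 rad/s.
Step 2 — Component impedances:
  Z1: Z = 1/(jωC) = -j/(ω·C) = 0 - j7.958e+04 Ω
  Z2: Z = jωL = j·6283·0.0105 = 0 + j65.97 Ω
  Z3: Z = R = 440 Ω
  Z4: Z = R = 1930 Ω
  Z5: Z = jωL = j·6283·0.00415 = 0 + j26.08 Ω
Step 3 — Bridge requires nodal analysis (the Z5 bridge couples midpoints C and D, so the two paths cannot be reduced to a simple series/parallel combination). Setting node B to ground and injecting 1 A at node A, the 3-node admittance system at A, C, D solves to V_A = Z_AB = 444.7 + j89.4 Ω = 453.6∠11.4° Ω.
Step 4 — Source phasor: V = 215∠123.7° V = -119.3 + j178.9 V.
Step 5 — Current: I = V / Z = -0.1801 + j0.4385 A = 0.474∠112.3° A.
Step 6 — Complex power: S = V·I* = 99.92 + j20.09 VA.
Step 7 — Real power: P = Re(S) = 99.92 W.
Step 8 — Reactive power: Q = Im(S) = 20.09 VAR.
Step 9 — Apparent power: |S| = 101.9 VA.
Step 10 — Power factor: PF = P/|S| = 0.9804 (lagging).

(a) P = 99.92 W  (b) Q = 20.09 VAR  (c) S = 101.9 VA  (d) PF = 0.9804 (lagging)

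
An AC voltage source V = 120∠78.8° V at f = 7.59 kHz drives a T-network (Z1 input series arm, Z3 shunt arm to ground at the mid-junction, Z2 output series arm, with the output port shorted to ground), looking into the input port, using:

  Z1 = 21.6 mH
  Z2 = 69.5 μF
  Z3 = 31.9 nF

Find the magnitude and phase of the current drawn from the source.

Step 1 — Angular frequency: ω = 2π·f = 2π·7590 = 4.769e+04 rad/s.
Step 2 — Component impedances:
  Z1: Z = jωL = j·4.769e+04·0.0216 = 0 + j1030 Ω
  Z2: Z = 1/(jωC) = -j/(ω·C) = 0 - j0.3017 Ω
  Z3: Z = 1/(jωC) = -j/(ω·C) = 0 - j657.3 Ω
Step 3 — With the output port shorted to ground, the output series arm Z2 runs from the junction to ground; the shunt arm Z3 also runs from the junction to ground. They appear in parallel: Z3 || Z2 = 0 - j0.3016 Ω.
Step 4 — Series with input arm Z1: Z_in = Z1 + (Z3 || Z2) = 0 + j1030 Ω = 1030∠90.0° Ω.
Step 5 — Source phasor: V = 120∠78.8° V = 23.31 + j117.7 V.
Step 6 — Ohm's law: I = V / Z_total = (23.31 + j117.7) / (0 + j1030) = 0.1143 - j0.02263 A.
Step 7 — Convert to polar: |I| = 0.1165 A, ∠I = -11.2°.

I = 0.1165∠-11.2° A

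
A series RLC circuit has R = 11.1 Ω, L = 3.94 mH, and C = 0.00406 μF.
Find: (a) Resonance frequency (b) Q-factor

Step 1 — Resonance condition Im(Z)=0 gives ω₀ = 1/√(LC).
Step 2 — ω₀ = 1/√(0.00394·4.06e-09) = 2.5e+05 rad/s.
Step 3 — f₀ = ω₀/(2π) = 3.979e+04 Hz.
Step 4 — Series Q: Q = ω₀L/R = 2.5e+05·0.00394/11.1 = 88.75.

(a) f₀ = 3.979e+04 Hz  (b) Q = 88.75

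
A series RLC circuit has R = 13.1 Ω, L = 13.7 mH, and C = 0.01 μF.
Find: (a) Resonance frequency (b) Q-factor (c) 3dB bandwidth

Step 1 — Resonance: ω₀ = 1/√(LC) = 1/√(0.0137·1e-08) = 8.544e+04 rad/s.
Step 2 — f₀ = ω₀/(2π) = 1.36e+04 Hz.
Step 3 — Series Q: Q = ω₀L/R = 8.544e+04·0.0137/13.1 = 89.35.
Step 4 — Bandwidth: Δω = ω₀/Q = 956.2 rad/s; BW = Δω/(2π) = 152.2 Hz.

(a) f₀ = 1.36e+04 Hz  (b) Q = 89.35  (c) BW = 152.2 Hz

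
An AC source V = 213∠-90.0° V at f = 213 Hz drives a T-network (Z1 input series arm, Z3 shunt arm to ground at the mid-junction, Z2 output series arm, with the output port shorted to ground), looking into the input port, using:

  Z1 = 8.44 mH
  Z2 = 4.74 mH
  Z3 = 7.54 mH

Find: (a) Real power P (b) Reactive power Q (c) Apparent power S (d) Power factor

Step 1 — Angular frequency: ω = 2π·f = 2π·213 = 1338 rad/s.
Step 2 — Component impedances:
  Z1: Z = jωL = j·1338·0.00844 = 0 + j11.3 Ω
  Z2: Z = jωL = j·1338·0.00474 = 0 + j6.344 Ω
  Z3: Z = jωL = j·1338·0.00754 = 0 + j10.09 Ω
Step 3 — With the output port shorted to ground, the output series arm Z2 runs from the junction to ground; the shunt arm Z3 also runs from the junction to ground. They appear in parallel: Z3 || Z2 = 0 + j3.895 Ω.
Step 4 — Series with input arm Z1: Z_in = Z1 + (Z3 || Z2) = 0 + j15.19 Ω = 15.19∠90.0° Ω.
Step 5 — Source phasor: V = 213∠-90.0° V = 0 - j213 V.
Step 6 — Current: I = V / Z = -14.02 A = 14.02∠-180.0° A.
Step 7 — Complex power: S = V·I* = 0 + j2987 VA.
Step 8 — Real power: P = Re(S) = 0 W.
Step 9 — Reactive power: Q = Im(S) = 2987 VAR.
Step 10 — Apparent power: |S| = 2987 VA.
Step 11 — Power factor: PF = P/|S| = 0 (lagging).

(a) P = 0 W  (b) Q = 2987 VAR  (c) S = 2987 VA  (d) PF = 0 (lagging)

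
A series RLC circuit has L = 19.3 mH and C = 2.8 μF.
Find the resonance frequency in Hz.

Step 1 — Resonance condition Im(Z)=0 gives ω₀ = 1/√(LC).
Step 2 — ω₀ = 1/√(0.0193·2.8e-06) = 4302 rad/s.
Step 3 — f₀ = ω₀/(2π) = 684.6 Hz.

f₀ = 684.6 Hz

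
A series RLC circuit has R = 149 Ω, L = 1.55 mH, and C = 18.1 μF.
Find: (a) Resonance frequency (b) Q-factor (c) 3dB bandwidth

Step 1 — Resonance: ω₀ = 1/√(LC) = 1/√(0.00155·1.81e-05) = 5970 rad/s.
Step 2 — f₀ = ω₀/(2π) = 950.2 Hz.
Step 3 — Series Q: Q = ω₀L/R = 5970·0.00155/149 = 0.06211.
Step 4 — Bandwidth: Δω = ω₀/Q = 9.613e+04 rad/s; BW = Δω/(2π) = 1.53e+04 Hz.

(a) f₀ = 950.2 Hz  (b) Q = 0.06211  (c) BW = 1.53e+04 Hz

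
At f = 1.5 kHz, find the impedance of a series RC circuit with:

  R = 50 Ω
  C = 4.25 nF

Step 1 — Angular frequency: ω = 2π·f = 2π·1500 = 9425 rad/s.
Step 2 — Component impedances:
  R: Z = R = 50 Ω
  C: Z = 1/(jωC) = -j/(ω·C) = 0 - j2.497e+04 Ω
Step 3 — Series combination: Z_total = R + C = 50 - j2.497e+04 Ω = 2.497e+04∠-89.9° Ω.

Z = 50 - j2.497e+04 Ω = 2.497e+04∠-89.9° Ω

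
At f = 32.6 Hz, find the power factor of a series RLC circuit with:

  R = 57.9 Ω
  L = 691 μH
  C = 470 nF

Step 1 — Angular frequency: ω = 2π·f = 2π·32.6 = 204.8 rad/s.
Step 2 — Component impedances:
  R: Z = R = 57.9 Ω
  L: Z = jωL = j·204.8·0.000691 = 0 + j0.1415 Ω
  C: Z = 1/(jωC) = -j/(ω·C) = 0 - j1.039e+04 Ω
Step 3 — Series combination: Z_total = R + L + C = 57.9 - j1.039e+04 Ω = 1.039e+04∠-89.7° Ω.
Step 4 — Power factor: PF = cos(φ) = Re(Z)/|Z| = 57.9/10387 = 0.005574.
Step 5 — Type: Im(Z) = -1.039e+04 ⇒ leading (phase φ = -89.7°).

PF = 0.005574 (leading, φ = -89.7°)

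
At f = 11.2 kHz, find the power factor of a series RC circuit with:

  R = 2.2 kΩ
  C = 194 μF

Step 1 — Angular frequency: ω = 2π·f = 2π·1.12e+04 = 7.037e+04 rad/s.
Step 2 — Component impedances:
  R: Z = R = 2200 Ω
  C: Z = 1/(jωC) = -j/(ω·C) = 0 - j0.07325 Ω
Step 3 — Series combination: Z_total = R + C = 2200 - j0.07325 Ω = 2200∠-0.0° Ω.
Step 4 — Power factor: PF = cos(φ) = Re(Z)/|Z| = 2200/2200 = 1.
Step 5 — Type: Im(Z) = -0.07325 ⇒ leading (phase φ = -0.0°).

PF = 1 (leading, φ = -0.0°)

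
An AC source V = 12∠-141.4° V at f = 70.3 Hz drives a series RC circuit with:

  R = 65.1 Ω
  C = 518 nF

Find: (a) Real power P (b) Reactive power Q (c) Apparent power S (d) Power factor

Step 1 — Angular frequency: ω = 2π·f = 2π·70.3 = 441.7 rad/s.
Step 2 — Component impedances:
  R: Z = R = 65.1 Ω
  C: Z = 1/(jωC) = -j/(ω·C) = 0 - j4371 Ω
Step 3 — Series combination: Z_total = R + C = 65.1 - j4371 Ω = 4371∠-89.1° Ω.
Step 4 — Source phasor: V = 12∠-141.4° V = -9.378 - j7.487 V.
Step 5 — Current: I = V / Z = 0.001681 - j0.002171 A = 0.002745∠-52.3° A.
Step 6 — Complex power: S = V·I* = 0.0004907 - j0.03294 VA.
Step 7 — Real power: P = Re(S) = 0.0004907 W.
Step 8 — Reactive power: Q = Im(S) = -0.03294 VAR.
Step 9 — Apparent power: |S| = 0.03294 VA.
Step 10 — Power factor: PF = P/|S| = 0.01489 (leading).

(a) P = 0.0004907 W  (b) Q = -0.03294 VAR  (c) S = 0.03294 VA  (d) PF = 0.01489 (leading)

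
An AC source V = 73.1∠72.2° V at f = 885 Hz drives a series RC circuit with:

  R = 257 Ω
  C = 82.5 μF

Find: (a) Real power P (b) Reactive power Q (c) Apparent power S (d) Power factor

Step 1 — Angular frequency: ω = 2π·f = 2π·885 = 5561 rad/s.
Step 2 — Component impedances:
  R: Z = R = 257 Ω
  C: Z = 1/(jωC) = -j/(ω·C) = 0 - j2.18 Ω
Step 3 — Series combination: Z_total = R + C = 257 - j2.18 Ω = 257∠-0.5° Ω.
Step 4 — Source phasor: V = 73.1∠72.2° V = 22.35 + j69.6 V.
Step 5 — Current: I = V / Z = 0.08465 + j0.2715 A = 0.2844∠72.7° A.
Step 6 — Complex power: S = V·I* = 20.79 - j0.1763 VA.
Step 7 — Real power: P = Re(S) = 20.79 W.
Step 8 — Reactive power: Q = Im(S) = -0.1763 VAR.
Step 9 — Apparent power: |S| = 20.79 VA.
Step 10 — Power factor: PF = P/|S| = 1 (leading).

(a) P = 20.79 W  (b) Q = -0.1763 VAR  (c) S = 20.79 VA  (d) PF = 1 (leading)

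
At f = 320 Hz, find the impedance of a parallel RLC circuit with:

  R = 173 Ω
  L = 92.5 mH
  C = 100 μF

Step 1 — Angular frequency: ω = 2π·f = 2π·320 = 2011 rad/s.
Step 2 — Component impedances:
  R: Z = R = 173 Ω
  L: Z = jωL = j·2011·0.0925 = 0 + j186 Ω
  C: Z = 1/(jωC) = -j/(ω·C) = 0 - j4.974 Ω
Step 3 — Parallel combination: 1/Z_total = 1/R + 1/L + 1/C; Z_total = 0.1508 - j5.106 Ω = 5.108∠-88.3° Ω.

Z = 0.1508 - j5.106 Ω = 5.108∠-88.3° Ω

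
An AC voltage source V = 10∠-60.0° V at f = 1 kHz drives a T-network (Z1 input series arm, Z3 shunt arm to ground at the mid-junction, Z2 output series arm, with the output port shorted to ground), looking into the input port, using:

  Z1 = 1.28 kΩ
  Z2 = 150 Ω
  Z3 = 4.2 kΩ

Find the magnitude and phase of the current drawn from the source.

Step 1 — Angular frequency: ω = 2π·f = 2π·1000 = 6283 rad/s.
Step 2 — Component impedances:
  Z1: Z = R = 1280 Ω
  Z2: Z = R = 150 Ω
  Z3: Z = R = 4200 Ω
Step 3 — With the output port shorted to ground, the output series arm Z2 runs from the junction to ground; the shunt arm Z3 also runs from the junction to ground. They appear in parallel: Z3 || Z2 = 144.8 Ω.
Step 4 — Series with input arm Z1: Z_in = Z1 + (Z3 || Z2) = 1425 Ω = 1425∠0.0° Ω.
Step 5 — Source phasor: V = 10∠-60.0° V = 5 - j8.66 V.
Step 6 — Ohm's law: I = V / Z_total = (5 - j8.66) / (1425) = 0.003509 - j0.006078 A.
Step 7 — Convert to polar: |I| = 0.007018 A, ∠I = -60.0°.

I = 0.007018∠-60.0° A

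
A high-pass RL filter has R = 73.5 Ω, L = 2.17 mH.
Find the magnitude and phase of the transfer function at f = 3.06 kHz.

Step 1 — Angular frequency: ω = 2π·3060 = 1.923e+04 rad/s.
Step 2 — Transfer function: H(jω) = jωL/(R + jωL).
Step 3 — Numerator jωL = j·41.72; denominator R + jωL = 73.5 + j41.72.
Step 4 — H = 0.2437 + j0.4293.
Step 5 — Magnitude: |H| = 0.4937 (-6.1 dB); phase: φ = 60.4°.

|H| = 0.4937 (-6.1 dB), φ = 60.4°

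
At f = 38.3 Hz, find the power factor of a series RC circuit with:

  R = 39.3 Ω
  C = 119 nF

Step 1 — Angular frequency: ω = 2π·f = 2π·38.3 = 240.6 rad/s.
Step 2 — Component impedances:
  R: Z = R = 39.3 Ω
  C: Z = 1/(jωC) = -j/(ω·C) = 0 - j3.492e+04 Ω
Step 3 — Series combination: Z_total = R + C = 39.3 - j3.492e+04 Ω = 3.492e+04∠-89.9° Ω.
Step 4 — Power factor: PF = cos(φ) = Re(Z)/|Z| = 39.3/3.492e+04 = 0.001125.
Step 5 — Type: Im(Z) = -3.492e+04 ⇒ leading (phase φ = -89.9°).

PF = 0.001125 (leading, φ = -89.9°)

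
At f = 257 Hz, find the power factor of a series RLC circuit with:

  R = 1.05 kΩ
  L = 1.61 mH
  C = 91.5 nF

Step 1 — Angular frequency: ω = 2π·f = 2π·257 = 1615 rad/s.
Step 2 — Component impedances:
  R: Z = R = 1050 Ω
  L: Z = jωL = j·1615·0.00161 = 0 + j2.6 Ω
  C: Z = 1/(jωC) = -j/(ω·C) = 0 - j6768 Ω
Step 3 — Series combination: Z_total = R + L + C = 1050 - j6765 Ω = 6846∠-81.2° Ω.
Step 4 — Power factor: PF = cos(φ) = Re(Z)/|Z| = 1050/6846 = 0.1534.
Step 5 — Type: Im(Z) = -6765 ⇒ leading (phase φ = -81.2°).

PF = 0.1534 (leading, φ = -81.2°)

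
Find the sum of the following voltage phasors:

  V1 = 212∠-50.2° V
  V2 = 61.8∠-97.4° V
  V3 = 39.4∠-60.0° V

Step 1 — Convert each phasor to rectangular form:
  V1 = 212·(cos(-50.2°) + j·sin(-50.2°)) = 135.7 - j162.9 V
  V2 = 61.8·(cos(-97.4°) + j·sin(-97.4°)) = -7.96 - j61.29 V
  V3 = 39.4·(cos(-60.0°) + j·sin(-60.0°)) = 19.7 - j34.12 V
Step 2 — Sum components: V_total = 147.4 - j258.3 V.
Step 3 — Convert to polar: |V_total| = 297.4 V, ∠V_total = -60.3°.

V_total = 297.4∠-60.3° V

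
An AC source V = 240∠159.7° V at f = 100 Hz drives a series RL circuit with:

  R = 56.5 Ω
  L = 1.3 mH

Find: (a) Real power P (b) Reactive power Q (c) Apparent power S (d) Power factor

Step 1 — Angular frequency: ω = 2π·f = 2π·100 = 628.3 rad/s.
Step 2 — Component impedances:
  R: Z = R = 56.5 Ω
  L: Z = jωL = j·628.3·0.0013 = 0 + j0.8168 Ω
Step 3 — Series combination: Z_total = R + L = 56.5 + j0.8168 Ω = 56.51∠0.8° Ω.
Step 4 — Source phasor: V = 240∠159.7° V = -225.1 + j83.26 V.
Step 5 — Current: I = V / Z = -3.962 + j1.531 A = 4.247∠158.9° A.
Step 6 — Complex power: S = V·I* = 1019 + j14.74 VA.
Step 7 — Real power: P = Re(S) = 1019 W.
Step 8 — Reactive power: Q = Im(S) = 14.74 VAR.
Step 9 — Apparent power: |S| = 1019 VA.
Step 10 — Power factor: PF = P/|S| = 0.9999 (lagging).

(a) P = 1019 W  (b) Q = 14.74 VAR  (c) S = 1019 VA  (d) PF = 0.9999 (lagging)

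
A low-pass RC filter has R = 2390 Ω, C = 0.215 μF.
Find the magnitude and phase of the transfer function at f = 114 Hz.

Step 1 — Angular frequency: ω = 2π·114 = 716.3 rad/s.
Step 2 — Transfer function: H(jω) = 1/(1 + jωRC).
Step 3 — Denominator: 1 + jωRC = 1 + j·716.3·2390·2.15e-07 = 1 + j0.3681.
Step 4 — H = 0.8807 - j0.3241.
Step 5 — Magnitude: |H| = 0.9385 (-0.6 dB); phase: φ = -20.2°.

|H| = 0.9385 (-0.6 dB), φ = -20.2°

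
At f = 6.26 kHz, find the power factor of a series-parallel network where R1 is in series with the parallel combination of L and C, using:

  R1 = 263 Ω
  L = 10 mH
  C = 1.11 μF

Step 1 — Angular frequency: ω = 2π·f = 2π·6260 = 3.933e+04 rad/s.
Step 2 — Component impedances:
  R1: Z = R = 263 Ω
  L: Z = jωL = j·3.933e+04·0.01 = 0 + j393.3 Ω
  C: Z = 1/(jωC) = -j/(ω·C) = 0 - j22.9 Ω
Step 3 — Parallel branch: L || C = 1/(1/L + 1/C) = 0 - j24.32 Ω.
Step 4 — Series with R1: Z_total = R1 + (L || C) = 263 - j24.32 Ω = 264.1∠-5.3° Ω.
Step 5 — Power factor: PF = cos(φ) = Re(Z)/|Z| = 263/264.1 = 0.9958.
Step 6 — Type: Im(Z) = -24.32 ⇒ leading (phase φ = -5.3°).

PF = 0.9958 (leading, φ = -5.3°)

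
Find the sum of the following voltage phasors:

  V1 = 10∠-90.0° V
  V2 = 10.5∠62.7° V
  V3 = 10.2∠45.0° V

Step 1 — Convert each phasor to rectangular form:
  V1 = 10·(cos(-90.0°) + j·sin(-90.0°)) = 0 - j10 V
  V2 = 10.5·(cos(62.7°) + j·sin(62.7°)) = 4.816 + j9.33 V
  V3 = 10.2·(cos(45.0°) + j·sin(45.0°)) = 7.212 + j7.212 V
Step 2 — Sum components: V_total = 12.03 + j6.543 V.
Step 3 — Convert to polar: |V_total| = 13.69 V, ∠V_total = 28.5°.

V_total = 13.69∠28.5° V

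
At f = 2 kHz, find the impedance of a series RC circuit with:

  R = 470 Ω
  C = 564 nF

Step 1 — Angular frequency: ω = 2π·f = 2π·2000 = 1.257e+04 rad/s.
Step 2 — Component impedances:
  R: Z = R = 470 Ω
  C: Z = 1/(jωC) = -j/(ω·C) = 0 - j141.1 Ω
Step 3 — Series combination: Z_total = R + C = 470 - j141.1 Ω = 490.7∠-16.7° Ω.

Z = 470 - j141.1 Ω = 490.7∠-16.7° Ω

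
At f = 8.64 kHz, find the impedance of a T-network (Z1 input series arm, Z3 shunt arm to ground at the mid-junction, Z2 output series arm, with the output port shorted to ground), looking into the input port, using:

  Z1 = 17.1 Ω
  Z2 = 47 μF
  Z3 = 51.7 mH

Step 1 — Angular frequency: ω = 2π·f = 2π·8640 = 5.429e+04 rad/s.
Step 2 — Component impedances:
  Z1: Z = R = 17.1 Ω
  Z2: Z = 1/(jωC) = -j/(ω·C) = 0 - j0.3919 Ω
  Z3: Z = jωL = j·5.429e+04·0.0517 = 0 + j2807 Ω
Step 3 — With the output port shorted to ground, the output series arm Z2 runs from the junction to ground; the shunt arm Z3 also runs from the junction to ground. They appear in parallel: Z3 || Z2 = 0 - j0.392 Ω.
Step 4 — Series with input arm Z1: Z_in = Z1 + (Z3 || Z2) = 17.1 - j0.392 Ω = 17.1∠-1.3° Ω.

Z = 17.1 - j0.392 Ω = 17.1∠-1.3° Ω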